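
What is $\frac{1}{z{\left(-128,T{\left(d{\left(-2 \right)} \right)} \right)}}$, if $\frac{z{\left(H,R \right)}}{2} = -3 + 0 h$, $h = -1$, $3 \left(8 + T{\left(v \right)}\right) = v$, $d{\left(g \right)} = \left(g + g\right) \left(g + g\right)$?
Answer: $- \frac{1}{6} \approx -0.16667$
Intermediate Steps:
$d{\left(g \right)} = 4 g^{2}$ ($d{\left(g \right)} = 2 g 2 g = 4 g^{2}$)
$T{\left(v \right)} = -8 + \frac{v}{3}$
$z{\left(H,R \right)} = -6$ ($z{\left(H,R \right)} = 2 \left(-3 + 0 \left(-1\right)\right) = 2 \left(-3 + 0\right) = 2 \left(-3\right) = -6$)
$\frac{1}{z{\left(-128,T{\left(d{\left(-2 \right)} \right)} \right)}} = \frac{1}{-6} = - \frac{1}{6}$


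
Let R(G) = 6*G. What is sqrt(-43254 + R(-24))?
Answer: 3*I*sqrt(4822) ≈ 208.32*I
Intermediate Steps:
sqrt(-43254 + R(-24)) = sqrt(-43254 + 6*(-24)) = sqrt(-43254 - 144) = sqrt(-43398) = 3*I*sqrt(4822)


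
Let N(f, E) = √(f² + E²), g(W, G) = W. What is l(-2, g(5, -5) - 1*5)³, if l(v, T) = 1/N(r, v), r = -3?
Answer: √13/169 ≈ 0.021335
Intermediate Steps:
N(f, E) = √(E² + f²)
l(v, T) = (9 + v²)^(-½) (l(v, T) = 1/(√(v² + (-3)²)) = 1/(√(v² + 9)) = 1/(√(9 + v²)) = (9 + v²)^(-½))
l(-2, g(5, -5) - 1*5)³ = ((9 + (-2)²)^(-½))³ = ((9 + 4)^(-½))³ = (13^(-½))³ = (√13/13)³ = √13/169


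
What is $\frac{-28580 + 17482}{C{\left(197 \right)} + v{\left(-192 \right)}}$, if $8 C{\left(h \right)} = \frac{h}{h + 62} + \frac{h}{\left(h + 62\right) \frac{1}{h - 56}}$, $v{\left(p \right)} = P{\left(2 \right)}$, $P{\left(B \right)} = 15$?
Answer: $- \frac{11497528}{29527} \approx -389.39$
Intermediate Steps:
$v{\left(p \right)} = 15$
$C{\left(h \right)} = \frac{h}{8 \left(62 + h\right)} + \frac{h \left(-56 + h\right)}{8 \left(62 + h\right)}$ ($C{\left(h \right)} = \frac{\frac{h}{h + 62} + \frac{h}{\left(h + 62\right) \frac{1}{h - 56}}}{8} = \frac{\frac{h}{62 + h} + \frac{h}{\left(62 + h\right) \frac{1}{-56 + h}}}{8} = \frac{\frac{h}{62 + h} + \frac{h}{\frac{1}{-56 + h} \left(62 + h\right)}}{8} = \frac{\frac{h}{62 + h} + h \frac{-56 + h}{62 + h}}{8} = \frac{\frac{h}{62 + h} + \frac{h \left(-56 + h\right)}{62 + h}}{8} = \frac{h}{8 \left(62 + h\right)} + \frac{h \left(-56 + h\right)}{8 \left(62 + h\right)}$)
$\frac{-28580 + 17482}{C{\left(197 \right)} + v{\left(-192 \right)}} = \frac{-28580 + 17482}{\frac{1}{8} \cdot 197 \frac{1}{62 + 197} \left(-55 + 197\right) + 15} = - \frac{11098}{\frac{1}{8} \cdot 197 \cdot \frac{1}{259} \cdot 142 + 15} = - \frac{11098}{\frac{13987}{1036} + 15} = - \frac{11098}{\frac{29527}{1036}} = \left(-11098\right) \frac{1036}{29527} = - \frac{11497528}{29527}$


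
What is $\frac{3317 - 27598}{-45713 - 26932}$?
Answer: $\frac{24281}{72645} \approx 0.33424$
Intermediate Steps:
$\frac{3317 - 27598}{-45713 - 26932} = - \frac{24281}{-45713 - 26932} = - \frac{24281}{-72645} = \left(-24281\right) \left(- \frac{1}{72645}\right) = \frac{24281}{72645}$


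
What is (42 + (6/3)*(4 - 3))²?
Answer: 1936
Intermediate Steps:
(42 + (6/3)*(4 - 3))² = (42 + (6*(⅓))*1)² = (42 + 2*1)² = (42 + 2)² = 44² = 1936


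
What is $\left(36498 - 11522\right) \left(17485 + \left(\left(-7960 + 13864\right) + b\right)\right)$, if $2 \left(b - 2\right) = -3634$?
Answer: $538832224$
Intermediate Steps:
$b = -1815$ ($b = 2 + \frac{1}{2} \left(-3634\right) = 2 - 1817 = -1815$)
$\left(36498 - 11522\right) \left(17485 + \left(\left(-7960 + 13864\right) + b\right)\right) = \left(36498 - 11522\right) \left(17485 + \left(\left(-7960 + 13864\right) - 1815\right)\right) = \left(36498 - 11522\right) \left(17485 + \left(5904 - 1815\right)\right) = 24976 \left(17485 + 4089\right) = 24976 \cdot 21574 = 538832224$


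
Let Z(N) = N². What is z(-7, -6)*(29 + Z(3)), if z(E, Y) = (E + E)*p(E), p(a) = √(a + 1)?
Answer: -532*I*√6 ≈ -1303.1*I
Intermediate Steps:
p(a) = √(1 + a)
z(E, Y) = 2*E*√(1 + E) (z(E, Y) = (E + E)*√(1 + E) = (2*E)*√(1 + E) = 2*E*√(1 + E))
z(-7, -6)*(29 + Z(3)) = (2*(-7)*√(1 - 7))*(29 + 3²) = (2*(-7)*√(-6))*(29 + 9) = (2*(-7)*(I*√6))*38 = -14*I*√6*38 = -532*I*√6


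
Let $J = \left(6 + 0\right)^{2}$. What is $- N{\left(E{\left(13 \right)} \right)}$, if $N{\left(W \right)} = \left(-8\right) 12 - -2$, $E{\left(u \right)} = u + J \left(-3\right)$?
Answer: $94$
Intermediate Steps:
$J = 36$ ($J = 6^{2} = 36$)
$E{\left(u \right)} = -108 + u$ ($E{\left(u \right)} = u + 36 \left(-3\right) = u - 108 = -108 + u$)
$N{\left(W \right)} = -94$ ($N{\left(W \right)} = -96 + \left(-5 + 7\right) = -96 + 2 = -94$)
$- N{\left(E{\left(13 \right)} \right)} = \left(-1\right) \left(-94\right) = 94$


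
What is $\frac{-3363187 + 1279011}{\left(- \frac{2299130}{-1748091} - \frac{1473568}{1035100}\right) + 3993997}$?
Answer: $- \frac{942802541681840400}{1806733414496730503} \approx -0.52183$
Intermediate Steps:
$\frac{-3363187 + 1279011}{\left(- \frac{2299130}{-1748091} - \frac{1473568}{1035100}\right) + 3993997} = - \frac{2084176}{\left(\left(-2299130\right) \left(- \frac{1}{1748091}\right) - \frac{368392}{258775}\right) + 3993997} = - \frac{2084176}{\left(\frac{2299130}{1748091} - \frac{368392}{258775}\right) + 3993997} = - \frac{2084176}{- \frac{49025373922}{452362248525} + 3993997} = - \frac{2084176}{\frac{1806733414496730503}{452362248525}} = \left(-2084176\right) \frac{452362248525}{1806733414496730503} = - \frac{942802541681840400}{1806733414496730503}$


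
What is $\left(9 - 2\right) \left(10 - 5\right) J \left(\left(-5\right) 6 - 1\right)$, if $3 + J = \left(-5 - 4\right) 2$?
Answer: $22785$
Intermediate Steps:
$J = -21$ ($J = -3 + \left(-5 - 4\right) 2 = -3 - 18 = -21$)
$\left(9 - 2\right) \left(10 - 5\right) J \left(\left(-5\right) 6 - 1\right) = \left(9 - 2\right) \left(10 - 5\right) \left(-21\right) \left(\left(-5\right) 6 - 1\right) = 7 \cdot 5 \left(-21\right) \left(-30 - 1\right) = 35 \left(-21\right) \left(-31\right) = \left(-735\right) \left(-31\right) = 22785$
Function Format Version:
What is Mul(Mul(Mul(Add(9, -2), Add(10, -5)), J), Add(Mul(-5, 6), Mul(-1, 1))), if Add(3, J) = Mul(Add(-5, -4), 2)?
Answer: 22785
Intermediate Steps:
J = -21 (J = Add(-3, Mul(Add(-5, -4), 2)) = Add(-3, Mul(-9, 2)) = Add(-3, -18) = -21)
Mul(Mul(Mul(Add(9, -2), Add(10, -5)), J), Add(Mul(-5, 6), Mul(-1, 1))) = Mul(Mul(Mul(Add(9, -2), Add(10, -5)), -21), Add(Mul(-5, 6), Mul(-1, 1))) = Mul(Mul(Mul(7, 5), -21), Add(-30, -1)) = Mul(Mul(35, -21), -31) = Mul(-735, -31) = 22785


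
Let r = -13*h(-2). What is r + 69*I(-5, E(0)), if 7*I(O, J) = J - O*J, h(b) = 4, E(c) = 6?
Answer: 2120/7 ≈ 302.86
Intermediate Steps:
r = -52 (r = -13*4 = -52)
I(O, J) = J/7 - J*O/7 (I(O, J) = (J - O*J)/7 = (J - J*O)/7 = J/7 - J*O/7)
r + 69*I(-5, E(0)) = -52 + 69*((1/7)*6*(1 - 1*(-5))) = -52 + 69*((1/7)*6*(1 + 5)) = -52 + 69*((1/7)*6*6) = -52 + 69*(36/7) = -52 + 2484/7 = 2120/7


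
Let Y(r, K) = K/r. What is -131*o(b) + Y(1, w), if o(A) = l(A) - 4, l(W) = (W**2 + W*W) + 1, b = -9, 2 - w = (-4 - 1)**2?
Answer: -20852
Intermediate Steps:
w = -23 (w = 2 - (-4 - 1)**2 = 2 - 1*(-5)**2 = 2 - 1*25 = 2 - 25 = -23)
l(W) = 1 + 2*W**2 (l(W) = (W**2 + W**2) + 1 = 2*W**2 + 1 = 1 + 2*W**2)
o(A) = -3 + 2*A**2 (o(A) = (1 + 2*A**2) - 4 = -3 + 2*A**2)
-131*o(b) + Y(1, w) = -131*(-3 + 2*(-9)**2) - 23/1 = -131*(-3 + 2*81) - 23*1 = -131*(-3 + 162) - 23 = -131*159 - 23 = -20829 - 23 = -20852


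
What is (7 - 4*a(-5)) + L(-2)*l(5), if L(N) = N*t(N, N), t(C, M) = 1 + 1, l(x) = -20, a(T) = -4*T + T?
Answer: 27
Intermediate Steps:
a(T) = -3*T
t(C, M) = 2
L(N) = 2*N (L(N) = N*2 = 2*N)
(7 - 4*a(-5)) + L(-2)*l(5) = (7 - (-12)*(-5)) + (2*(-2))*(-20) = (7 - 4*15) - 4*(-20) = (7 - 60) + 80 = -53 + 80 = 27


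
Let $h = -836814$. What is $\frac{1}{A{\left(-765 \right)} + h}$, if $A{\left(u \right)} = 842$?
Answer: $- \frac{1}{835972} \approx -1.1962 \cdot 10^{-6}$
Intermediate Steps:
$\frac{1}{A{\left(-765 \right)} + h} = \frac{1}{842 - 836814} = \frac{1}{-835972} = - \frac{1}{835972}$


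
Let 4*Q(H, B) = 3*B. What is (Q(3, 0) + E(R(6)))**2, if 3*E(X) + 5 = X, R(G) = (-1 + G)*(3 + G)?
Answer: 1600/9 ≈ 177.78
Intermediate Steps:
Q(H, B) = 3*B/4 (Q(H, B) = (3*B)/4 = 3*B/4)
E(X) = -5/3 + X/3
(Q(3, 0) + E(R(6)))**2 = ((3/4)*0 + (-5/3 + (-3 + 6**2 + 2*6)/3))**2 = (0 + (-5/3 + (-3 + 36 + 12)/3))**2 = (0 + (-5/3 + (1/3)*45))**2 = (0 + (-5/3 + 15))**2 = (0 + 40/3)**2 = (40/3)**2 = 1600/9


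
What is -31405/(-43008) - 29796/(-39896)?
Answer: 316800031/214480896 ≈ 1.4771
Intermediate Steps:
-31405/(-43008) - 29796/(-39896) = -31405*(-1/43008) - 29796*(-1/39896) = 31405/43008 + 7449/9974 = 316800031/214480896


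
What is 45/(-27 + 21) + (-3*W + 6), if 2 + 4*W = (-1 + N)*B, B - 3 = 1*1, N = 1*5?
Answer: -12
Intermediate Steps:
N = 5
B = 4 (B = 3 + 1*1 = 3 + 1 = 4)
W = 7/2 (W = -1/2 + ((-1 + 5)*4)/4 = -1/2 + (4*4)/4 = -1/2 + (1/4)*16 = -1/2 + 4 = 7/2 ≈ 3.5000)
45/(-27 + 21) + (-3*W + 6) = 45/(-27 + 21) + (-3*7/2 + 6) = 45/(-6) + (-21/2 + 6) = -1/6*45 - 9/2 = -15/2 - 9/2 = -12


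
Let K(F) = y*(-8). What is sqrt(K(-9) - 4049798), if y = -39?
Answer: I*sqrt(4049486) ≈ 2012.3*I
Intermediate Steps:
K(F) = 312 (K(F) = -39*(-8) = 312)
sqrt(K(-9) - 4049798) = sqrt(312 - 4049798) = sqrt(-4049486) = I*sqrt(4049486)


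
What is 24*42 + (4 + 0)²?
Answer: 1024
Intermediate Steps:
24*42 + (4 + 0)² = 1008 + 4² = 1008 + 16 = 1024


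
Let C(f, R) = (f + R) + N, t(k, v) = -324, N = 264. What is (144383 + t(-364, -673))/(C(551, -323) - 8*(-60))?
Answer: 144059/972 ≈ 148.21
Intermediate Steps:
C(f, R) = 264 + R + f (C(f, R) = (f + R) + 264 = (R + f) + 264 = 264 + R + f)
(144383 + t(-364, -673))/(C(551, -323) - 8*(-60)) = (144383 - 324)/((264 - 323 + 551) - 8*(-60)) = 144059/(492 + 480) = 144059/972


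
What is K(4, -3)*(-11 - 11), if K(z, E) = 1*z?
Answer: -88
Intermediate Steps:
K(z, E) = z
K(4, -3)*(-11 - 11) = 4*(-11 - 11) = 4*(-22) = -88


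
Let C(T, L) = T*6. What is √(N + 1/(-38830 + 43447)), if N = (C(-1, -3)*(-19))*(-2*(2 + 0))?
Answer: I*√120005007/513 ≈ 21.354*I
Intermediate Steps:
C(T, L) = 6*T
N = -456 (N = ((6*(-1))*(-19))*(-2*(2 + 0)) = (-6*(-19))*(-2*2) = 114*(-4) = -456)
√(N + 1/(-38830 + 43447)) = √(-456 + 1/(-38830 + 43447)) = √(-456 + 1/4617) = √(-2105351/4617) = I*√120005007/513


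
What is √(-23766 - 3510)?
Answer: 2*I*√6819 ≈ 165.15*I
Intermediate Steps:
√(-23766 - 3510) = √(-27276) = 2*I*√6819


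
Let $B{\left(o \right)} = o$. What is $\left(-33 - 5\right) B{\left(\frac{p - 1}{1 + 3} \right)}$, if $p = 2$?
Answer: $- \frac{19}{2} \approx -9.5$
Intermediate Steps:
$\left(-33 - 5\right) B{\left(\frac{p - 1}{1 + 3} \right)} = \left(-33 - 5\right) \frac{2 - 1}{1 + 3} = - 38 \cdot 1 \cdot \frac{1}{4} = \left(-38\right) \frac{1}{4} = - \frac{19}{2}$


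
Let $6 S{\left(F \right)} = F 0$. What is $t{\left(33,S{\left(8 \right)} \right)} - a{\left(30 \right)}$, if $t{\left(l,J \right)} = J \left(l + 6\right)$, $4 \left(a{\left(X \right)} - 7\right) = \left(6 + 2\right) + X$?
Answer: $- \frac{33}{2} \approx -16.5$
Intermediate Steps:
$a{\left(X \right)} = 9 + \frac{X}{4}$ ($a{\left(X \right)} = 7 + \frac{\left(6 + 2\right) + X}{4} = 7 + \frac{8 + X}{4} = 7 + \left(2 + \frac{X}{4}\right) = 9 + \frac{X}{4}$)
$S{\left(F \right)} = 0$ ($S{\left(F \right)} = \frac{F 0}{6} = \frac{1}{6} \cdot 0 = 0$)
$t{\left(l,J \right)} = J \left(6 + l\right)$
$t{\left(33,S{\left(8 \right)} \right)} - a{\left(30 \right)} = 0 \left(6 + 33\right) - \left(9 + \frac{1}{4} \cdot 30\right) = 0 \cdot 39 - \left(9 + \frac{15}{2}\right) = 0 - \frac{33}{2} = - \frac{33}{2}$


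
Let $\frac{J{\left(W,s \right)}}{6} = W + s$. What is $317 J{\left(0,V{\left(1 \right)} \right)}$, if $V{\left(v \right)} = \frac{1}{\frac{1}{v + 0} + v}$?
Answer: $951$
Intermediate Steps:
$V{\left(v \right)} = \frac{1}{v + \frac{1}{v}}$ ($V{\left(v \right)} = \frac{1}{\frac{1}{v} + v} = \frac{1}{v + \frac{1}{v}}$)
$J{\left(W,s \right)} = 6 W + 6 s$ ($J{\left(W,s \right)} = 6 \left(W + s\right) = 6 W + 6 s$)
$317 J{\left(0,V{\left(1 \right)} \right)} = 317 \left(6 \cdot 0 + 6 \cdot 1 \frac{1}{1 + 1^{2}}\right) = 317 \left(0 + 6 \cdot 1 \frac{1}{1 + 1}\right) = 317 \left(0 + 6 \cdot 1 \cdot \frac{1}{2}\right) = 317 \left(0 + 6 \cdot \frac{1}{2}\right) = 317 \left(0 + 3\right) = 317 \cdot 3 = 951$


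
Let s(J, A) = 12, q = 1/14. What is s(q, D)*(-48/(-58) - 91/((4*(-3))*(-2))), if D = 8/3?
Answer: -2063/58 ≈ -35.569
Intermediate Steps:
q = 1/14 ≈ 0.071429
D = 8/3 (D = 8*(1/3) = 8/3 ≈ 2.6667)
s(q, D)*(-48/(-58) - 91/((4*(-3))*(-2))) = 12*(-48/(-58) - 91/((4*(-3))*(-2))) = 12*(-48*(-1/58) - 91/((-12*(-2)))) = 12*(24/29 - 91/24) = 12*(-2063/696) = -2063/58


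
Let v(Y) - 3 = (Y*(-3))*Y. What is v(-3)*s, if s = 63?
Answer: -1512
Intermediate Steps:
v(Y) = 3 - 3*Y**2 (v(Y) = 3 + (Y*(-3))*Y = 3 + (-3*Y)*Y = 3 - 3*Y**2)
v(-3)*s = (3 - 3*(-3)**2)*63 = (3 - 3*9)*63 = (3 - 27)*63 = -24*63 = -1512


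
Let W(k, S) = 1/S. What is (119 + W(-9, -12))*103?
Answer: 146981/12 ≈ 12248.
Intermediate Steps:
(119 + W(-9, -12))*103 = (119 + 1/(-12))*103 = (119 - 1/12)*103 = (1427/12)*103 = 146981/12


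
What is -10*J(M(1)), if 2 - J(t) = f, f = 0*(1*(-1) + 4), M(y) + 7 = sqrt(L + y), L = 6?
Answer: -20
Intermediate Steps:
M(y) = -7 + sqrt(6 + y)
f = 0 (f = 0*(-1 + 4) = 0*3 = 0)
J(t) = 2 (J(t) = 2 - 1*0 = 2 + 0 = 2)
-10*J(M(1)) = -10*2 = -20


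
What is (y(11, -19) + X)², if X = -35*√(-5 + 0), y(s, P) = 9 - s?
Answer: -6121 + 140*I*√5 ≈ -6121.0 + 313.05*I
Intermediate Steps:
X = -35*I*√5 ≈ -78.262*I
(y(11, -19) + X)² = ((9 - 1*11) - 35*I*√5)² = ((9 - 11) - 35*I*√5)² = (-2 - 35*I*√5)²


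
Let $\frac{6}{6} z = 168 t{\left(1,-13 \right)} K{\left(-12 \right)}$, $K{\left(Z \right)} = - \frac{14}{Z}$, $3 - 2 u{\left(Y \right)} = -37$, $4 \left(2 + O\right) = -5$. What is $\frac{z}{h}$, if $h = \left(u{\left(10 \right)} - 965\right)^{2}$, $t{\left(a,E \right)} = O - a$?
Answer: $- \frac{17}{18225} \approx -0.00093278$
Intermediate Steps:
$O = - \frac{13}{4}$ ($O = -2 + \frac{1}{4} \left(-5\right) = -2 - \frac{5}{4} = - \frac{13}{4} \approx -3.25$)
$u{\left(Y \right)} = 20$ ($u{\left(Y \right)} = \frac{3}{2} - - \frac{37}{2} = \frac{3}{2} + \frac{37}{2} = 20$)
$t{\left(a,E \right)} = - \frac{13}{4} - a$
$z = -833$ ($z = 168 \left(- \frac{13}{4} - 1\right) \left(- \frac{14}{-12}\right) = 168 \left(- \frac{13}{4} - 1\right) \left(\left(-14\right) \left(- \frac{1}{12}\right)\right) = 168 \left(- \frac{17}{4}\right) \frac{7}{6} = \left(-714\right) \frac{7}{6} = -833$)
$h = 893025$ ($h = \left(20 - 965\right)^{2} = \left(-945\right)^{2} = 893025$)
$\frac{z}{h} = - \frac{833}{893025} = \left(-833\right) \frac{1}{893025} = - \frac{17}{18225}$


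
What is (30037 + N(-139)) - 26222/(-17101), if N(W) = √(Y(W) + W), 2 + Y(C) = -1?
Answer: 73384137/2443 + I*√142 ≈ 30039.0 + 11.916*I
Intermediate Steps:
Y(C) = -3 (Y(C) = -2 - 1 = -3)
N(W) = √(-3 + W)
(30037 + N(-139)) - 26222/(-17101) = (30037 + √(-3 - 139)) - 26222/(-17101) = (30037 + √(-142)) - 26222*(-1/17101) = (30037 + I*√142) + 3746/2443 = 73384137/2443 + I*√142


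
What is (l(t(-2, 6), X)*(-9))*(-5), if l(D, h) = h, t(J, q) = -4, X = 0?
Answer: 0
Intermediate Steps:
(l(t(-2, 6), X)*(-9))*(-5) = (0*(-9))*(-5) = 0*(-5) = 0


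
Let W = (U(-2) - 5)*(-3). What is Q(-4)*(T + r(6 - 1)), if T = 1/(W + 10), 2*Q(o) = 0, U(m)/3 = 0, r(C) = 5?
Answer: 0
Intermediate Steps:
U(m) = 0 (U(m) = 3*0 = 0)
Q(o) = 0 (Q(o) = (1/2)*0 = 0)
W = 15 (W = (0 - 5)*(-3) = -5*(-3) = 15)
T = 1/25 (T = 1/(15 + 10) = 1/25 ≈ 0.040000)
Q(-4)*(T + r(6 - 1)) = 0*(1/25 + 5) = 0*(126/25) = 0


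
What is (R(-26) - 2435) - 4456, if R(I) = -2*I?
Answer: -6839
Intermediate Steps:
(R(-26) - 2435) - 4456 = (-2*(-26) - 2435) - 4456 = (52 - 2435) - 4456 = -2383 - 4456 = -6839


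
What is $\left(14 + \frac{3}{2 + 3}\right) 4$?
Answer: $\frac{292}{5} \approx 58.4$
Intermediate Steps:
$\left(14 + \frac{3}{2 + 3}\right) 4 = \left(14 + \frac{3}{5}\right) 4 = \frac{73}{5} \cdot 4 = \frac{292}{5}$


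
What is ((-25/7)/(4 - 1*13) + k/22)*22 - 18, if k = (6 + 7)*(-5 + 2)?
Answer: -3041/63 ≈ -48.270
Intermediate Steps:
k = -39 (k = 13*(-3) = -39)
((-25/7)/(4 - 1*13) + k/22)*22 - 18 = ((-25/7)/(4 - 1*13) - 39/22)*22 - 18 = ((-25*1/7)/(4 - 13) - 39*1/22)*22 - 18 = (-25/7/(-9) - 39/22)*22 - 18 = (-25/7*(-1/9) - 39/22)*22 - 18 = (25/63 - 39/22)*22 - 18 = -1907/1386*22 - 18 = -1907/63 - 18 = -3041/63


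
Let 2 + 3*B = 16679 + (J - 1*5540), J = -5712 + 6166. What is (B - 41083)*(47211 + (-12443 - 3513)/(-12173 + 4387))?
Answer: -20522785174858/11679 ≈ -1.7572e+9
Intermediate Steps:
J = 454
B = 11591/3 (B = -2/3 + (16679 + (454 - 1*5540))/3 = -2/3 + (16679 + (454 - 5540))/3 = -2/3 + (16679 - 5086)/3 = -2/3 + (1/3)*11593 = -2/3 + 11593/3 = 11591/3 ≈ 3863.7)
(B - 41083)*(47211 + (-12443 - 3513)/(-12173 + 4387)) = (11591/3 - 41083)*(47211 + (-12443 - 3513)/(-12173 + 4387)) = -111658*(47211 - 15956/(-7786))/3 = -111658*(47211 - 15956*(-1/7786))/3 = -111658*(47211 + 7978/3893)/3 = -111658/3*183800401/3893 = -20522785174858/11679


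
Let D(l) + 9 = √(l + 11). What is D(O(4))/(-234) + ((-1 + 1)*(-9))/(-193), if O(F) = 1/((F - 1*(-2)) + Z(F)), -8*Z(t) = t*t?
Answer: 1/26 - √5/156 ≈ 0.024128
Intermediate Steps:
Z(t) = -t²/8 (Z(t) = -t*t/8 = -t²/8)
O(F) = 1/(2 + F - F²/8) (O(F) = 1/((F - 1*(-2)) - F²/8) = 1/((F + 2) - F²/8) = 1/((2 + F) - F²/8) = 1/(2 + F - F²/8))
D(l) = -9 + √(11 + l) (D(l) = -9 + √(l + 11) = -9 + √(11 + l))
D(O(4))/(-234) + ((-1 + 1)*(-9))/(-193) = (-9 + √(11 + 8/(16 - 1*4² + 8*4)))/(-234) + ((-1 + 1)*(-9))/(-193) = (-9 + √(11 + 8/(16 - 1*16 + 32)))*(-1/234) + (0*(-9))*(-1/193) = (-9 + √(11 + 8/(16 - 16 + 32)))*(-1/234) + 0*(-1/193) = (-9 + √(11 + 8/32))*(-1/234) + 0 = (-9 + √(11 + 8*(1/32)))*(-1/234) + 0 = (-9 + √(11 + ¼))*(-1/234) + 0 = (-9 + √(45/4))*(-1/234) + 0 = (-9 + 3*√5/2)*(-1/234) + 0 = (1/26 - √5/156) + 0 = 1/26 - √5/156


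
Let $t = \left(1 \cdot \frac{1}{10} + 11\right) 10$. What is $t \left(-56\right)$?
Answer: $-6216$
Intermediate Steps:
$t = 111$ ($t = \left(1 \cdot \frac{1}{10} + 11\right) 10 = \left(\frac{1}{10} + 11\right) 10 = \frac{111}{10} \cdot 10 = 111$)
$t \left(-56\right) = 111 \left(-56\right) = -6216$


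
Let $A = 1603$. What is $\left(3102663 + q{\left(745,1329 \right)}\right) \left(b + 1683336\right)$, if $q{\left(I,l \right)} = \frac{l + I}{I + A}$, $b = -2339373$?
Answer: $- \frac{2389632747257763}{1174} \approx -2.0355 \cdot 10^{12}$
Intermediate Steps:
$q{\left(I,l \right)} = \frac{I + l}{1603 + I}$ ($q{\left(I,l \right)} = \frac{l + I}{I + 1603} = \frac{I + l}{1603 + I}$)
$\left(3102663 + q{\left(745,1329 \right)}\right) \left(b + 1683336\right) = \left(3102663 + \frac{745 + 1329}{1603 + 745}\right) \left(-2339373 + 1683336\right) = \left(3102663 + \frac{1}{2348} \cdot 2074\right) \left(-656037\right) = \left(3102663 + \frac{1037}{1174}\right) \left(-656037\right) = \frac{3642527399}{1174} \left(-656037\right) = - \frac{2389632747257763}{1174}$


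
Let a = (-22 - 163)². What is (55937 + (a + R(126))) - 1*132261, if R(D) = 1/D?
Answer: -5304473/126 ≈ -42099.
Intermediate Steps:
a = 34225 (a = (-185)² = 34225)
(55937 + (a + R(126))) - 1*132261 = (55937 + (34225 + 1/126)) - 1*132261 = (55937 + (34225 + 1/126)) - 132261 = (55937 + 4312351/126) - 132261 = 11360413/126 - 132261 = -5304473/126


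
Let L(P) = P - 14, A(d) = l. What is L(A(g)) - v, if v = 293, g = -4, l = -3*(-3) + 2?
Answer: -296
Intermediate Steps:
l = 11 (l = 9 + 2 = 11)
A(d) = 11
L(P) = -14 + P
L(A(g)) - v = (-14 + 11) - 1*293 = -3 - 293 = -296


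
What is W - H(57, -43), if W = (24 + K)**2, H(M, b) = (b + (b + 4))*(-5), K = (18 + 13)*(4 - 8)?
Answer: 9590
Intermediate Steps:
K = -124 (K = 31*(-4) = -124)
H(M, b) = -20 - 10*b (H(M, b) = (b + (4 + b))*(-5) = (4 + 2*b)*(-5) = -20 - 10*b)
W = 10000 (W = (24 - 124)**2 = (-100)**2 = 10000)
W - H(57, -43) = 10000 - (-20 - 10*(-43)) = 10000 - (-20 + 430) = 10000 - 1*410 = 10000 - 410 = 9590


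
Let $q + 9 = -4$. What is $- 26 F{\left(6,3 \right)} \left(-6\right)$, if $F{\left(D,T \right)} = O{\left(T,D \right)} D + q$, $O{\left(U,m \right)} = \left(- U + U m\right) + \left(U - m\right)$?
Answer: $9204$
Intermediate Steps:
$q = -13$ ($q = -9 - 4 = -13$)
$O{\left(U,m \right)} = - m + U m$
$F{\left(D,T \right)} = -13 + D^{2} \left(-1 + T\right)$ ($F{\left(D,T \right)} = D \left(-1 + T\right) D - 13 = D^{2} \left(-1 + T\right) - 13 = -13 + D^{2} \left(-1 + T\right)$)
$- 26 F{\left(6,3 \right)} \left(-6\right) = - 26 \left(-13 + 6^{2} \left(-1 + 3\right)\right) \left(-6\right) = - 26 \left(-13 + 36 \cdot 2\right) \left(-6\right) = - 26 \left(-13 + 72\right) \left(-6\right) = \left(-26\right) 59 \left(-6\right) = \left(-1534\right) \left(-6\right) = 9204$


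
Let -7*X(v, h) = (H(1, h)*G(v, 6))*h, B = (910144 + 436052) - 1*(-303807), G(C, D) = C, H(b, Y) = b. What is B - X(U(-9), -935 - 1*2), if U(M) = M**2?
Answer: 11474124/7 ≈ 1.6392e+6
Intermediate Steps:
B = 1650003 (B = 1346196 + 303807 = 1650003)
X(v, h) = -h*v/7 (X(v, h) = -1*v*h/7 = -v*h/7 = -h*v/7)
B - X(U(-9), -935 - 1*2) = 1650003 - (-1)*(-935 - 1*2)*(-9)**2/7 = 1650003 - (-1)*(-935 - 2)*81/7 = 1650003 - (-1)*(-937)*81/7 = 1650003 - 1*75897/7 = 1650003 - 75897/7 = 11474124/7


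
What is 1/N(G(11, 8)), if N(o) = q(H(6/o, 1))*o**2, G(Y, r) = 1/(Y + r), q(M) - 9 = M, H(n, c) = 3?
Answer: 361/12 ≈ 30.083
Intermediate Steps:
q(M) = 9 + M
N(o) = 12*o**2 (N(o) = (9 + 3)*o**2 = 12*o**2)
1/N(G(11, 8)) = 1/(12*(1/(11 + 8))**2) = 1/(12*(1/19)**2) = 1/(12*(1/361)) = 1/(12/361) = 361/12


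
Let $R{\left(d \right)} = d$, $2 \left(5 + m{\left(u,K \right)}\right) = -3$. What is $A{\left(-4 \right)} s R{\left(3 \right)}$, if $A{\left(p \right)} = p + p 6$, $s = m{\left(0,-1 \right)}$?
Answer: $546$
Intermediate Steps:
$m{\left(u,K \right)} = - \frac{13}{2}$ ($m{\left(u,K \right)} = -5 + \frac{1}{2} \left(-3\right) = -5 - \frac{3}{2} = - \frac{13}{2}$)
$s = - \frac{13}{2} \approx -6.5$
$A{\left(p \right)} = 7 p$ ($A{\left(p \right)} = p + 6 p = 7 p$)
$A{\left(-4 \right)} s R{\left(3 \right)} = 7 \left(-4\right) \left(- \frac{13}{2}\right) 3 = \left(-28\right) \left(- \frac{13}{2}\right) 3 = 182 \cdot 3 = 546$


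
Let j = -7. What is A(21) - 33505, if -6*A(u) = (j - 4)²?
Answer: -201151/6 ≈ -33525.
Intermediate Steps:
A(u) = -121/6 (A(u) = -(-7 - 4)²/6 = -⅙*(-11)² = -⅙*121 = -121/6)
A(21) - 33505 = -121/6 - 33505 = -201151/6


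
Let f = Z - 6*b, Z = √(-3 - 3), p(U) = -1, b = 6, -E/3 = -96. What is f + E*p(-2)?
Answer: -324 + I*√6 ≈ -324.0 + 2.4495*I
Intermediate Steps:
E = 288 (E = -3*(-96) = 288)
Z = I*√6 (Z = √(-6) = I*√6 ≈ 2.4495*I)
f = -36 + I*√6 (f = I*√6 - 6*6 = I*√6 - 36 = -36 + I*√6 ≈ -36.0 + 2.4495*I)
f + E*p(-2) = (-36 + I*√6) + 288*(-1) = (-36 + I*√6) - 288 = -324 + I*√6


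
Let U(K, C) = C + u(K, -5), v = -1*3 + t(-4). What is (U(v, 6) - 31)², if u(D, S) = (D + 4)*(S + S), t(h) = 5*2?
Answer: 18225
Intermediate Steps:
t(h) = 10
u(D, S) = 2*S*(4 + D) (u(D, S) = (4 + D)*(2*S) = 2*S*(4 + D))
v = 7 (v = -1*3 + 10 = -3 + 10 = 7)
U(K, C) = -40 + C - 10*K (U(K, C) = C + 2*(-5)*(4 + K) = C + (-40 - 10*K) = -40 + C - 10*K)
(U(v, 6) - 31)² = ((-40 + 6 - 10*7) - 31)² = ((-40 + 6 - 70) - 31)² = (-104 - 31)² = (-135)² = 18225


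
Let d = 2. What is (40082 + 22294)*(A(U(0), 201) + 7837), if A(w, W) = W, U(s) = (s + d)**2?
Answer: 501378288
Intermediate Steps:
U(s) = (2 + s)**2 (U(s) = (s + 2)**2 = (2 + s)**2)
(40082 + 22294)*(A(U(0), 201) + 7837) = (40082 + 22294)*(201 + 7837) = 62376*8038 = 501378288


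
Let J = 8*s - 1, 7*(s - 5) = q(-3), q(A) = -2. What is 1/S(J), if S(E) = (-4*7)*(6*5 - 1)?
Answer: -1/812 ≈ -0.0012315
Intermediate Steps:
s = 33/7 (s = 5 + (1/7)*(-2) = 5 - 2/7 = 33/7 ≈ 4.7143)
J = 257/7 (J = 8*(33/7) - 1 = 264/7 - 1 = 257/7 ≈ 36.714)
S(E) = -812 (S(E) = -28*(30 - 1) = -28*29 = -812)
1/S(J) = 1/(-812) = -1/812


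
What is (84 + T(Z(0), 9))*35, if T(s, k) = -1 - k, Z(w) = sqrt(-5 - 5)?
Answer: 2590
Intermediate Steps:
Z(w) = I*sqrt(10) (Z(w) = sqrt(-10) = I*sqrt(10))
(84 + T(Z(0), 9))*35 = (84 + (-1 - 1*9))*35 = (84 + (-1 - 9))*35 = (84 - 10)*35 = 74*35 = 2590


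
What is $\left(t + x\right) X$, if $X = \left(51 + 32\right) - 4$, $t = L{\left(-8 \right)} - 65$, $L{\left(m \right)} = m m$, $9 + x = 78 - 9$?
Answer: $4661$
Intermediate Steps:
$x = 60$ ($x = -9 + \left(78 - 9\right) = -9 + 69 = 60$)
$L{\left(m \right)} = m^{2}$
$t = -1$ ($t = \left(-8\right)^{2} - 65 = 64 - 65 = -1$)
$X = 79$ ($X = 83 - 4 = 79$)
$\left(t + x\right) X = \left(-1 + 60\right) 79 = 59 \cdot 79 = 4661$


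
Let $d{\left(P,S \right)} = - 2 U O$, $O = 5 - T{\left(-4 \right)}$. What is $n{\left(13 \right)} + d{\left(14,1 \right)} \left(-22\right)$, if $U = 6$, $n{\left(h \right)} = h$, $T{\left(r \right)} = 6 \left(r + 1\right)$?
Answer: $6085$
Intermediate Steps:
$T{\left(r \right)} = 6 + 6 r$ ($T{\left(r \right)} = 6 \left(1 + r\right) = 6 + 6 r$)
$O = 23$ ($O = 5 - \left(6 + 6 \left(-4\right)\right) = 5 - \left(6 - 24\right) = 5 - -18 = 5 + 18 = 23$)
$d{\left(P,S \right)} = -276$ ($d{\left(P,S \right)} = \left(-2\right) 6 \cdot 23 = \left(-12\right) 23 = -276$)
$n{\left(13 \right)} + d{\left(14,1 \right)} \left(-22\right) = 13 - -6072 = 13 + 6072 = 6085$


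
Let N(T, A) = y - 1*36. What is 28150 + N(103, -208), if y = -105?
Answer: 28009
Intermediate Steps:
N(T, A) = -141 (N(T, A) = -105 - 1*36 = -105 - 36 = -141)
28150 + N(103, -208) = 28150 - 141 = 28009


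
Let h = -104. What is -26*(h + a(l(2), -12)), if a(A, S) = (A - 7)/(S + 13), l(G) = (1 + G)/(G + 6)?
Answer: 11505/4 ≈ 2876.3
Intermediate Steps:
l(G) = (1 + G)/(6 + G)
a(A, S) = (-7 + A)/(13 + S)
-26*(h + a(l(2), -12)) = -26*(-104 + (-7 + (1 + 2)/(6 + 2))/(13 - 12)) = -26*(-104 + (-7 + 3/8)/1) = -26*(-104 + 1*(-7 + (⅛)*3)) = -26*(-104 + 1*(-7 + 3/8)) = -26*(-104 + 1*(-53/8)) = -26*(-104 - 53/8) = -26*(-885/8) = 11505/4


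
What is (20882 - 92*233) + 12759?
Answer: 12205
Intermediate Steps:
(20882 - 92*233) + 12759 = (20882 - 21436) + 12759 = -554 + 12759 = 12205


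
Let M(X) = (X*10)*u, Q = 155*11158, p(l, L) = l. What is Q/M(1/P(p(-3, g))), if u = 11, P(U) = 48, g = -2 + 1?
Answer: 8301552/11 ≈ 7.5469e+5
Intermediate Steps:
g = -1
Q = 1729490
M(X) = 110*X (M(X) = (X*10)*11 = (10*X)*11 = 110*X)
Q/M(1/P(p(-3, g))) = 1729490/((110/48)) = 1729490/((110*(1/48))) = 1729490/(55/24) = 1729490*(24/55) = 8301552/11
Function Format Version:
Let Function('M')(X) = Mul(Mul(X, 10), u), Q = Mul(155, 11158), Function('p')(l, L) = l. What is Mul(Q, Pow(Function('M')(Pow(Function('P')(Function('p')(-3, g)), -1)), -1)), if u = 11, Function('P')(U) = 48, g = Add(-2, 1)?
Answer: Rational(8301552, 11) ≈ 7.5469e+5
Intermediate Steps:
g = -1
Q = 1729490
Function('M')(X) = Mul(110, X) (Function('M')(X) = Mul(Mul(X, 10), 11) = Mul(Mul(10, X), 11) = Mul(110, X))
Mul(Q, Pow(Function('M')(Pow(Function('P')(Function('p')(-3, g)), -1)), -1)) = Mul(1729490, Pow(Mul(110, Pow(48, -1)), -1)) = Mul(1729490, Pow(Mul(110, Rational(1, 48)), -1)) = Mul(1729490, Pow(Rational(55, 24), -1)) = Mul(1729490, Rational(24, 55)) = Rational(8301552, 11)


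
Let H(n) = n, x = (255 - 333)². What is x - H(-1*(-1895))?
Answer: 4189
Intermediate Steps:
x = 6084 (x = (-78)² = 6084)
x - H(-1*(-1895)) = 6084 - (-1)*(-1895) = 6084 - 1*1895 = 6084 - 1895 = 4189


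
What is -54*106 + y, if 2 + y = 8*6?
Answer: -5678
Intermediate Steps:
y = 46 (y = -2 + 8*6 = -2 + 48 = 46)
-54*106 + y = -54*106 + 46 = -5724 + 46 = -5678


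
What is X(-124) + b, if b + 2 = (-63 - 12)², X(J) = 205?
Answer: 5828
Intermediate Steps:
b = 5623 (b = -2 + (-63 - 12)² = -2 + (-75)² = -2 + 5625 = 5623)
X(-124) + b = 205 + 5623 = 5828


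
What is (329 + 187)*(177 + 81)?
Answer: 133128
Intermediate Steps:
(329 + 187)*(177 + 81) = 516*258 = 133128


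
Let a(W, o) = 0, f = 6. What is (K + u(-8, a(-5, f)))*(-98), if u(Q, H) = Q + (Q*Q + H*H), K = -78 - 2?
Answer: 2352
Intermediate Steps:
K = -80
u(Q, H) = Q + H² + Q² (u(Q, H) = Q + (Q² + H²) = Q + (H² + Q²) = Q + H² + Q²)
(K + u(-8, a(-5, f)))*(-98) = (-80 + (-8 + 0² + (-8)²))*(-98) = (-80 + (-8 + 0 + 64))*(-98) = (-80 + 56)*(-98) = -24*(-98) = 2352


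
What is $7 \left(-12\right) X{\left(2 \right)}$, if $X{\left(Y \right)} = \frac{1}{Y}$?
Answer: $-42$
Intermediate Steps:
$7 \left(-12\right) X{\left(2 \right)} = \frac{7 \left(-12\right)}{2} = \left(-84\right) \frac{1}{2} = -42$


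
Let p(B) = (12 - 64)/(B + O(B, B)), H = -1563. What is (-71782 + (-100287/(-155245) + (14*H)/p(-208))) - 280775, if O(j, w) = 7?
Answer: -1764453535173/4036370 ≈ -4.3714e+5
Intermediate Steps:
p(B) = -52/(7 + B) (p(B) = (12 - 64)/(B + 7) = -52/(7 + B))
(-71782 + (-100287/(-155245) + (14*H)/p(-208))) - 280775 = (-71782 + (-100287/(-155245) + (14*(-1563))/((-52/(7 - 208))))) - 280775 = (-71782 + (-100287*(-1/155245) - 21882/((-52/(-201))))) - 280775 = (-71782 + (100287/155245 - 21882/((-52*(-1/201))))) - 280775 = (-71782 + (100287/155245 - 21882/52/201)) - 280775 = (-71782 + (100287/155245 - 21882*201/52)) - 280775 = (-71782 + (100287/155245 - 2199141/26)) - 280775 = (-71782 - 341403037083/4036370) - 280775 = -631141748423/4036370 - 280775 = -1764453535173/4036370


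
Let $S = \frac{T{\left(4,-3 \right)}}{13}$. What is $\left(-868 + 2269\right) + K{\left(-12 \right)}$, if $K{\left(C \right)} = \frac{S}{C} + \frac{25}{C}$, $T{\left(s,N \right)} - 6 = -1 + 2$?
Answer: $\frac{54556}{39} \approx 1398.9$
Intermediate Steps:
$T{\left(s,N \right)} = 7$ ($T{\left(s,N \right)} = 6 + \left(-1 + 2\right) = 6 + 1 = 7$)
$S = \frac{7}{13} \approx 0.53846$
$K{\left(C \right)} = \frac{332}{13 C}$ ($K{\left(C \right)} = \frac{7}{13 C} + \frac{25}{C} = \frac{332}{13 C}$)
$\left(-868 + 2269\right) + K{\left(-12 \right)} = \left(-868 + 2269\right) + \frac{332}{13 \left(-12\right)} = 1401 + \frac{332}{13} \left(- \frac{1}{12}\right) = 1401 - \frac{83}{39} = \frac{54556}{39}$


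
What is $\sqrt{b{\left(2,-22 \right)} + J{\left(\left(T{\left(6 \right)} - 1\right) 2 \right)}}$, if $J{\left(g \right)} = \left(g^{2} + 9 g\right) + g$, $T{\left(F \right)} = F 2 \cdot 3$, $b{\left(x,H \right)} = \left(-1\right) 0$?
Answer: $20 \sqrt{14} \approx 74.833$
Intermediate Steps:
$b{\left(x,H \right)} = 0$
$T{\left(F \right)} = 6 F$ ($T{\left(F \right)} = 2 F 3 = 6 F$)
$J{\left(g \right)} = g^{2} + 10 g$
$\sqrt{b{\left(2,-22 \right)} + J{\left(\left(T{\left(6 \right)} - 1\right) 2 \right)}} = \sqrt{0 + \left(6 \cdot 6 - 1\right) 2 \left(10 + \left(6 \cdot 6 - 1\right) 2\right)} = \sqrt{0 + \left(36 - 1\right) 2 \left(10 + \left(36 - 1\right) 2\right)} = \sqrt{0 + 35 \cdot 2 \left(10 + 35 \cdot 2\right)} = \sqrt{0 + 70 \left(10 + 70\right)} = \sqrt{0 + 70 \cdot 80} = \sqrt{0 + 5600} = \sqrt{5600} = 20 \sqrt{14}$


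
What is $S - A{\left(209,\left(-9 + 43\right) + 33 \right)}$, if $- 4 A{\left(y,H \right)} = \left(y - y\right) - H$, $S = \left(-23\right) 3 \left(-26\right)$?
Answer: $\frac{7109}{4} \approx 1777.3$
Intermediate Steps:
$S = 1794$ ($S = \left(-69\right) \left(-26\right) = 1794$)
$A{\left(y,H \right)} = \frac{H}{4}$ ($A{\left(y,H \right)} = - \frac{\left(y - y\right) - H}{4} = - \frac{0 - H}{4} = - \frac{\left(-1\right) H}{4} = \frac{H}{4}$)
$S - A{\left(209,\left(-9 + 43\right) + 33 \right)} = 1794 - \frac{\left(-9 + 43\right) + 33}{4} = 1794 - \frac{34 + 33}{4} = 1794 - \frac{1}{4} \cdot 67 = 1794 - \frac{67}{4} = \frac{7109}{4}$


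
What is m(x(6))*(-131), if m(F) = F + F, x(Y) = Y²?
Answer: -9432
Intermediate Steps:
m(F) = 2*F
m(x(6))*(-131) = (2*6²)*(-131) = (2*36)*(-131) = 72*(-131) = -9432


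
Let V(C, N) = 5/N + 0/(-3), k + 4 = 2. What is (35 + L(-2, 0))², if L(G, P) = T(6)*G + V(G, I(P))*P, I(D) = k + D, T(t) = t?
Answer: 529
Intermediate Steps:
k = -2 (k = -4 + 2 = -2)
I(D) = -2 + D
V(C, N) = 5/N (V(C, N) = 5/N + 0*(-⅓) = 5/N + 0 = 5/N)
L(G, P) = 6*G + 5*P/(-2 + P) (L(G, P) = 6*G + (5/(-2 + P))*P = 6*G + 5*P/(-2 + P))
(35 + L(-2, 0))² = (35 + (5*0 + 6*(-2)*(-2 + 0))/(-2 + 0))² = (35 + (0 + 6*(-2)*(-2))/(-2))² = (35 - (0 + 24)/2)² = (35 - ½*24)² = (35 - 12)² = 23² = 529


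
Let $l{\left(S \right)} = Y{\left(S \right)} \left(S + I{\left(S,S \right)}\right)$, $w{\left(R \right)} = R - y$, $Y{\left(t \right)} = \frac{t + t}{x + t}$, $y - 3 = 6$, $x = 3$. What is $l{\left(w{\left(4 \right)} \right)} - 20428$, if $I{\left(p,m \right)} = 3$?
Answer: $-20438$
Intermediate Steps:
$y = 9$ ($y = 3 + 6 = 9$)
$Y{\left(t \right)} = \frac{2 t}{3 + t}$ ($Y{\left(t \right)} = \frac{t + t}{3 + t} = \frac{2 t}{3 + t}$)
$w{\left(R \right)} = -9 + R$ ($w{\left(R \right)} = R - 9 = -9 + R$)
$l{\left(S \right)} = 2 S$ ($l{\left(S \right)} = \frac{2 S}{3 + S} \left(S + 3\right) = \frac{2 S}{3 + S} \left(3 + S\right) = 2 S$)
$l{\left(w{\left(4 \right)} \right)} - 20428 = 2 \left(-9 + 4\right) - 20428 = 2 \left(-5\right) - 20428 = -10 - 20428 = -20438$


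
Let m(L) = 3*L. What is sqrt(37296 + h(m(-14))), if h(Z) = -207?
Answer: 3*sqrt(4121) ≈ 192.58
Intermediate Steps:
sqrt(37296 + h(m(-14))) = sqrt(37296 - 207) = sqrt(37089) = 3*sqrt(4121)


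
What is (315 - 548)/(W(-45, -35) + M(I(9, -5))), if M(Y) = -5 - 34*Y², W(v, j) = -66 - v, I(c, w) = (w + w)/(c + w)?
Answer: 466/477 ≈ 0.97694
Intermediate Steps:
I(c, w) = 2*w/(c + w) (I(c, w) = (2*w)/(c + w) = 2*w/(c + w))
(315 - 548)/(W(-45, -35) + M(I(9, -5))) = (315 - 548)/((-66 - 1*(-45)) + (-5 - 34*100/(9 - 5)²)) = -233/((-66 + 45) + (-5 - 34*(2*(-5)/4)²)) = -233/(-21 + (-5 - 34*(2*(-5)*(¼))²)) = -233/(-21 + (-5 - 34*(-5/2)²)) = -233/(-21 + (-5 - 34*25/4)) = -233/(-21 + (-5 - 425/2)) = -233/(-21 - 435/2) = -233/(-477/2) = -233*(-2/477) = 466/477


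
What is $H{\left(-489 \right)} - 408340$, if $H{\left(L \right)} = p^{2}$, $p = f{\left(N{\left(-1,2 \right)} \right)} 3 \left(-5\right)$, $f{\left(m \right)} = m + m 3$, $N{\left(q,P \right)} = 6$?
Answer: $-278740$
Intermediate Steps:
$f{\left(m \right)} = 4 m$ ($f{\left(m \right)} = m + 3 m = 4 m$)
$p = -360$ ($p = 4 \cdot 6 \cdot 3 \left(-5\right) = 24 \left(-15\right) = -360$)
$H{\left(L \right)} = 129600$ ($H{\left(L \right)} = \left(-360\right)^{2} = 129600$)
$H{\left(-489 \right)} - 408340 = 129600 - 408340 = -278740$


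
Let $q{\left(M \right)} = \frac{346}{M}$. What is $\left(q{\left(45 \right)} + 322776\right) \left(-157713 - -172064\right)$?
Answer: $\frac{208452092366}{45} \approx 4.6323 \cdot 10^{9}$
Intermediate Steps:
$\left(q{\left(45 \right)} + 322776\right) \left(-157713 - -172064\right) = \left(\frac{346}{45} + 322776\right) \left(-157713 - -172064\right) = \left(346 \cdot \frac{1}{45} + 322776\right) \left(-157713 + 172064\right) = \left(\frac{346}{45} + 322776\right) 14351 = \frac{14525266}{45} \cdot 14351 = \frac{208452092366}{45}$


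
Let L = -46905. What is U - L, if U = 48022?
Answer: 94927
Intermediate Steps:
U - L = 48022 - 1*(-46905) = 48022 + 46905 = 94927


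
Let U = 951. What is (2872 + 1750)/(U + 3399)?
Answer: 2311/2175 ≈ 1.0625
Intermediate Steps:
(2872 + 1750)/(U + 3399) = (2872 + 1750)/(951 + 3399) = 4622/4350 = 4622*(1/4350) = 2311/2175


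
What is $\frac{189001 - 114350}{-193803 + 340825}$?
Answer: $\frac{3929}{7738} \approx 0.50775$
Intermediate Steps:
$\frac{189001 - 114350}{-193803 + 340825} = \frac{74651}{147022} = 74651 \cdot \frac{1}{147022} = \frac{3929}{7738}$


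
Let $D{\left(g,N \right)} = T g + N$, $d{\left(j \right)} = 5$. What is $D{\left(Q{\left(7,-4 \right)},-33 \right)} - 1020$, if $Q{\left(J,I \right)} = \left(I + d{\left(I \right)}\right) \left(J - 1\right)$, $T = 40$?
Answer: $-813$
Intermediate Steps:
$Q{\left(J,I \right)} = \left(-1 + J\right) \left(5 + I\right)$ ($Q{\left(J,I \right)} = \left(I + 5\right) \left(J - 1\right) = \left(5 + I\right) \left(-1 + J\right) = \left(-1 + J\right) \left(5 + I\right)$)
$D{\left(g,N \right)} = N + 40 g$ ($D{\left(g,N \right)} = 40 g + N = N + 40 g$)
$D{\left(Q{\left(7,-4 \right)},-33 \right)} - 1020 = \left(-33 + 40 \left(-5 - -4 + 5 \cdot 7 - 28\right)\right) - 1020 = \left(-33 + 40 \left(-5 + 4 + 35 - 28\right)\right) - 1020 = \left(-33 + 40 \cdot 6\right) - 1020 = \left(-33 + 240\right) - 1020 = 207 - 1020 = -813$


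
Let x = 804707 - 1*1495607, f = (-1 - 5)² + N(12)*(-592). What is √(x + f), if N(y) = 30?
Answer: 12*I*√4921 ≈ 841.8*I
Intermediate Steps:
f = -17724 (f = (-1 - 5)² + 30*(-592) = (-6)² - 17760 = 36 - 17760 = -17724)
x = -690900 (x = 804707 - 1495607 = -690900)
√(x + f) = √(-690900 - 17724) = √(-708624) = 12*I*√4921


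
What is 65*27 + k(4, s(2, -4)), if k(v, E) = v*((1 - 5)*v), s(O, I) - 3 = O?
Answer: 1691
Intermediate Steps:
s(O, I) = 3 + O
k(v, E) = -4*v**2 (k(v, E) = v*(-4*v) = -4*v**2)
65*27 + k(4, s(2, -4)) = 65*27 - 4*4**2 = 1755 - 4*16 = 1755 - 64 = 1691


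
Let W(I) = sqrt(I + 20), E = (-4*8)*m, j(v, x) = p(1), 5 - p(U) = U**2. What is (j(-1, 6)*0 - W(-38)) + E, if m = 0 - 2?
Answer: 64 - 3*I*sqrt(2) ≈ 64.0 - 4.2426*I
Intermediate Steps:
m = -2
p(U) = 5 - U**2
j(v, x) = 4 (j(v, x) = 5 - 1*1**2 = 5 - 1*1 = 5 - 1 = 4)
E = 64 (E = -4*8*(-2) = -32*(-2) = 64)
W(I) = sqrt(20 + I)
(j(-1, 6)*0 - W(-38)) + E = (4*0 - sqrt(20 - 38)) + 64 = (0 - sqrt(-18)) + 64 = (0 - 3*I*sqrt(2)) + 64 = -3*I*sqrt(2) + 64 = 64 - 3*I*sqrt(2)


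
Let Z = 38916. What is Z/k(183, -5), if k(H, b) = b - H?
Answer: -207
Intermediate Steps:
Z/k(183, -5) = 38916/(-5 - 1*183) = 38916/(-5 - 183) = 38916/(-188) = 38916*(-1/188) = -207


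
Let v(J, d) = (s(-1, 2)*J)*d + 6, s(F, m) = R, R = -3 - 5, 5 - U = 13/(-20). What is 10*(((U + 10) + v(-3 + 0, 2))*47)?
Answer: 65471/2 ≈ 32736.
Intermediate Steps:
U = 113/20 (U = 5 - 13/(-20) = 5 - 13*(-1)/20 = 5 - 1*(-13/20) = 5 + 13/20 = 113/20 ≈ 5.6500)
R = -8
s(F, m) = -8
v(J, d) = 6 - 8*J*d (v(J, d) = (-8*J)*d + 6 = -8*J*d + 6 = 6 - 8*J*d)
10*(((U + 10) + v(-3 + 0, 2))*47) = 10*(((113/20 + 10) + (6 - 8*(-3 + 0)*2))*47) = 10*((313/20 + (6 - 8*(-3)*2))*47) = 10*((313/20 + (6 + 48))*47) = 10*((313/20 + 54)*47) = 10*((1393/20)*47) = 10*(65471/20) = 65471/2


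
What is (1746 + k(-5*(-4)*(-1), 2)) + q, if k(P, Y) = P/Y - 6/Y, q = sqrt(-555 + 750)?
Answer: 1733 + sqrt(195) ≈ 1747.0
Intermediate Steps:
q = sqrt(195) ≈ 13.964
k(P, Y) = -6/Y + P/Y
(1746 + k(-5*(-4)*(-1), 2)) + q = (1746 + (-6 - 5*(-4)*(-1))/2) + sqrt(195) = (1746 + (-6 + 20*(-1))/2) + sqrt(195) = (1746 + (-6 - 20)/2) + sqrt(195) = (1746 + (1/2)*(-26)) + sqrt(195) = (1746 - 13) + sqrt(195) = 1733 + sqrt(195)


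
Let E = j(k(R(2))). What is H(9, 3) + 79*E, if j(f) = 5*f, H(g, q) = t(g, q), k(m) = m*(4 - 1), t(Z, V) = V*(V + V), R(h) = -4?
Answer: -4722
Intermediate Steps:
t(Z, V) = 2*V**2 (t(Z, V) = V*(2*V) = 2*V**2)
k(m) = 3*m (k(m) = m*3 = 3*m)
H(g, q) = 2*q**2
E = -60 (E = 5*(3*(-4)) = 5*(-12) = -60)
H(9, 3) + 79*E = 2*3**2 + 79*(-60) = 2*9 - 4740 = 18 - 4740 = -4722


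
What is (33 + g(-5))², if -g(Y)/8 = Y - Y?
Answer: 1089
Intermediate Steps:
g(Y) = 0 (g(Y) = -8*(Y - Y) = -8*0 = 0)
(33 + g(-5))² = (33 + 0)² = 33² = 1089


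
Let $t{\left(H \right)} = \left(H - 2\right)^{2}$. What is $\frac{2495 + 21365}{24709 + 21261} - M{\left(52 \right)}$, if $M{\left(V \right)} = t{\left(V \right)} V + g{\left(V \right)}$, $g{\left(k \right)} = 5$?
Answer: $- \frac{597630599}{4597} \approx -1.3 \cdot 10^{5}$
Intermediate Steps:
$t{\left(H \right)} = \left(-2 + H\right)^{2}$
$M{\left(V \right)} = 5 + V \left(-2 + V\right)^{2}$ ($M{\left(V \right)} = \left(-2 + V\right)^{2} V + 5 = V \left(-2 + V\right)^{2} + 5 = 5 + V \left(-2 + V\right)^{2}$)
$\frac{2495 + 21365}{24709 + 21261} - M{\left(52 \right)} = \frac{2495 + 21365}{24709 + 21261} - \left(5 + 52 \left(-2 + 52\right)^{2}\right) = \frac{23860}{45970} - \left(5 + 52 \cdot 50^{2}\right) = 23860 \cdot \frac{1}{45970} - \left(5 + 52 \cdot 2500\right) = \frac{2386}{4597} - \left(5 + 130000\right) = \frac{2386}{4597} - 130005 = - \frac{597630599}{4597}$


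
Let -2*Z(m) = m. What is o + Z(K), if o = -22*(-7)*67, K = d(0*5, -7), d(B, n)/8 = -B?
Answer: 10318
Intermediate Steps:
d(B, n) = -8*B (d(B, n) = 8*(-B) = -8*B)
K = 0 (K = -0*5 = -8*0 = 0)
Z(m) = -m/2
o = 10318 (o = 154*67 = 10318)
o + Z(K) = 10318 - 1/2*0 = 10318 + 0 = 10318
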